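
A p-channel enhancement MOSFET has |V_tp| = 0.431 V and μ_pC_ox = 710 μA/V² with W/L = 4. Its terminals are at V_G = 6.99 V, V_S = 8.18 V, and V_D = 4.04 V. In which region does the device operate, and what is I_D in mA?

V_SG = V_S − V_G = 8.18 − 6.99 = 1.19 V; V_SD = V_S − V_D = 8.18 − 4.04 = 4.14 V.
k_p = μ_pC_ox · (W/L) = 2.84 mA/V².
V_ov = V_SG − |V_tp| = 1.19 − 0.431 = 0.759 V.
Since V_SD = 4.14 V ≥ V_ov = 0.759 V, the device is in saturation.
I_D = ½ k_p V_ov² = 0.5 × 2.84 × 0.759² = 0.818 mA.

Saturation; I_D = 0.818 mA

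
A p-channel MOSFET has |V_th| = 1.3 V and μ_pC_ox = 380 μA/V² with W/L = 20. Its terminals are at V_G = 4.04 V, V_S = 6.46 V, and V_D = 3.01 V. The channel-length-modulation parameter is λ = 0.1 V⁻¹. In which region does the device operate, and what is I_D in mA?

Saturation; I_D = 6.41 mA

V_SG = V_S − V_G = 6.46 − 4.04 = 2.42 V; V_SD = V_S − V_D = 6.46 − 3.01 = 3.45 V.
k_p = μ_pC_ox · (W/L) = 7.6 mA/V².
V_ov = V_SG − |V_th| = 2.42 − 1.3 = 1.12 V.
Since V_SD = 3.45 V ≥ V_ov = 1.12 V, the device is in saturation.
I_D = ½ k_p V_ov² (1 + λ V_SD) = 0.5 × 7.6 × 1.12² × (1 + 0.1 × 3.45) = 6.41 mA.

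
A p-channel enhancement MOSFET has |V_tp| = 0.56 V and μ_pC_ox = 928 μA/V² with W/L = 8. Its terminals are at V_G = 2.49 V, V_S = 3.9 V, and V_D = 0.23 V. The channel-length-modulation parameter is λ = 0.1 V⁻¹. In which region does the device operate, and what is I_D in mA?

V_SG = V_S − V_G = 3.9 − 2.49 = 1.41 V; V_SD = V_S − V_D = 3.9 − 0.23 = 3.67 V.
k_p = μ_pC_ox · (W/L) = 7.424 mA/V².
V_ov = V_SG − |V_tp| = 1.41 − 0.56 = 0.85 V.
Since V_SD = 3.67 V ≥ V_ov = 0.85 V, the device is in saturation.
I_D = ½ k_p V_ov² (1 + λ V_SD) = 0.5 × 7.424 × 0.85² × (1 + 0.1 × 3.67) = 3.67 mA.

Saturation; I_D = 3.67 mA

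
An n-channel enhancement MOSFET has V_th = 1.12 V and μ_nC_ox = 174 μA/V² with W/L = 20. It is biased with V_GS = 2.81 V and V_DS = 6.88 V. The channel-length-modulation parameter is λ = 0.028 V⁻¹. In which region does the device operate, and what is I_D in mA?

Saturation; I_D = 5.93 mA

k_n = μ_nC_ox · (W/L) = 3.48 mA/V².
V_ov = V_GS − V_th = 2.81 − 1.12 = 1.69 V.
Since V_DS = 6.88 V ≥ V_ov = 1.69 V, the device is in saturation.
I_D = ½ k_n V_ov² (1 + λ V_DS) = 0.5 × 3.48 × 1.69² × (1 + 0.028 × 6.88) = 5.93 mA.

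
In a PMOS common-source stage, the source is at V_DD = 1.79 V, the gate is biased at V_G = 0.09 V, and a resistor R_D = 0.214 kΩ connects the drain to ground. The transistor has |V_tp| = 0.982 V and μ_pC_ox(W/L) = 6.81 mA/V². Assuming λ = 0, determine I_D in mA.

I_D = 1.76 mA

V_SG = V_DD − V_G = 1.79 − 0.09 = 1.7 V, so V_ov = 1.7 − 0.982 = 0.718 V.
Assume saturation: I_D = ½ k_p V_ov² = 0.5 × 6.81 × 0.718² = 1.76 mA, giving V_SD = V_DD − I_D R_D = 1.79 − 1.76 × 0.214 = 1.41 V.
V_SD = 1.41 V ≥ V_ov = 0.718 V, confirming saturation.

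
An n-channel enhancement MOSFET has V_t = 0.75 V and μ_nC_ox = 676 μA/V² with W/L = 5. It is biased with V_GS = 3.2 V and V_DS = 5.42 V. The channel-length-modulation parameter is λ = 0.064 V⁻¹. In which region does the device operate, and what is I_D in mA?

k_n = μ_nC_ox · (W/L) = 3.38 mA/V².
V_ov = V_GS − V_t = 3.2 − 0.75 = 2.45 V.
Since V_DS = 5.42 V ≥ V_ov = 2.45 V, the device is in saturation.
I_D = ½ k_n V_ov² (1 + λ V_DS) = 0.5 × 3.38 × 2.45² × (1 + 0.064 × 5.42) = 13.7 mA.

Saturation; I_D = 13.7 mA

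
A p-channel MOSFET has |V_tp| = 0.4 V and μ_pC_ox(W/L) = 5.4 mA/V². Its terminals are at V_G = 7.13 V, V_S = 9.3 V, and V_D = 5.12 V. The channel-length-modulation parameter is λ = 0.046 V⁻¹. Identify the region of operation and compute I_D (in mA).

V_SG = V_S − V_G = 9.3 − 7.13 = 2.17 V; V_SD = V_S − V_D = 9.3 − 5.12 = 4.18 V.
V_ov = V_SG − |V_tp| = 2.17 − 0.4 = 1.77 V.
Since V_SD = 4.18 V ≥ V_ov = 1.77 V, the device is in saturation.
I_D = ½ k_p V_ov² (1 + λ V_SD) = 0.5 × 5.4 × 1.77² × (1 + 0.046 × 4.18) = 10.1 mA.

Saturation; I_D = 10.1 mA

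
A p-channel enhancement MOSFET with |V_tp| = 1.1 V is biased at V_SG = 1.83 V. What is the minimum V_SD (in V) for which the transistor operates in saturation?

V_SD,sat = 0.730 V

The boundary between triode and saturation is V_SD = V_SG − |V_tp| = V_ov.
V_ov = 1.83 − 1.1 = 0.73 V.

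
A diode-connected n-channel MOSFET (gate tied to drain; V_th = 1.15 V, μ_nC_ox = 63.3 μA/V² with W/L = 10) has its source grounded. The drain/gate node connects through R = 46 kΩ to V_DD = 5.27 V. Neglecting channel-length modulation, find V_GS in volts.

V_GS = 1.65 V

With gate tied to drain, V_GS = V_DS ≥ V_GS − V_th, so the device is in saturation.
k_n = μ_nC_ox · (W/L) = 0.633 mA/V².
KCL at the drain: ½ k_n (V_GS − V_th)² = (V_DD − V_GS)/R.
Let x = V_GS − 1.15. Then 14.6 x² + x − 4.12 = 0, giving x = 0.499 V (positive root), so V_GS = 1.65 V.
I_D = (V_DD − V_GS)/R = (5.27 − 1.65) / 46 = 0.0787 mA.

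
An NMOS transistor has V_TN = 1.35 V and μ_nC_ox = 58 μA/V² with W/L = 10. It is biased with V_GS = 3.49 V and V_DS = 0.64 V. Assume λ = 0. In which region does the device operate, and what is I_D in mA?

Triode; I_D = 0.676 mA

k_n = μ_nC_ox · (W/L) = 0.58 mA/V².
V_ov = V_GS − V_TN = 3.49 − 1.35 = 2.14 V.
Since V_DS = 0.64 V < V_ov = 2.14 V, the device is in the triode region.
I_D = k_n [V_ov · V_DS − ½ V_DS²] = 0.58 × [2.14 × 0.64 − 0.5 × 0.64²] = 0.676 mA.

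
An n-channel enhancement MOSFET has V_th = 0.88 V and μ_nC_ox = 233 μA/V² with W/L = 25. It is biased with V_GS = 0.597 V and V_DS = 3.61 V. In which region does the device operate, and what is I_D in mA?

V_GS = 0.597 V < V_th = 0.88 V, so the transistor is in cutoff.

Cutoff; I_D = 0 mA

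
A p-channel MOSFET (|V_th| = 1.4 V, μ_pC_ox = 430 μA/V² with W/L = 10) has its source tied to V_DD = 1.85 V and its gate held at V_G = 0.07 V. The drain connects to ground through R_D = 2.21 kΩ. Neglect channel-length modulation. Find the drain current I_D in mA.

I_D = 0.310 mA

V_SG = V_DD − V_G = 1.85 − 0.07 = 1.78 V, so V_ov = 1.78 − 1.4 = 0.38 V.
k_p = μ_pC_ox · (W/L) = 4.3 mA/V².
Assume saturation: I_D = ½ k_p V_ov² = 0.5 × 4.3 × 0.38² = 0.31 mA, giving V_SD = V_DD − I_D R_D = 1.85 − 0.31 × 2.21 = 1.16 V.
V_SD = 1.16 V ≥ V_ov = 0.38 V, confirming saturation.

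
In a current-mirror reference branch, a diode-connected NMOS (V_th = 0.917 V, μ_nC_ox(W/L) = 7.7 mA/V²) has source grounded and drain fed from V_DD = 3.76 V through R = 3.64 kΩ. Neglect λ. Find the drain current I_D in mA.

I_D = 0.667 mA

With gate tied to drain, V_GS = V_DS ≥ V_GS − V_th, so the device is in saturation.
KCL at the drain: ½ k_n (V_GS − V_th)² = (V_DD − V_GS)/R.
Let x = V_GS − 0.917. Then 14 x² + x − 2.843 = 0, giving x = 0.416 V (positive root), so V_GS = 1.33 V.
I_D = (V_DD − V_GS)/R = (3.76 − 1.33) / 3.64 = 0.667 mA.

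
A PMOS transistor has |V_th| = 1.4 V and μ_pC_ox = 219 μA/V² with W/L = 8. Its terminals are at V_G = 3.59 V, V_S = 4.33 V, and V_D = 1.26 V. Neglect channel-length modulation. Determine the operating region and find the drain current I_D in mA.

Cutoff; I_D = 0 mA

V_SG = V_S − V_G = 4.33 − 3.59 = 0.74 V; V_SD = V_S − V_D = 4.33 − 1.26 = 3.07 V.
V_SG = 0.74 V < |V_th| = 1.4 V, so the transistor is in cutoff.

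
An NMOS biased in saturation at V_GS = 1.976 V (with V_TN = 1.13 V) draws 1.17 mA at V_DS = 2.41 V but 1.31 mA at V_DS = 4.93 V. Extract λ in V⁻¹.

With V_GS fixed, I_D ∝ (1 + λ V_DS) in saturation, so I_D2/I_D1 = (1 + λ V_DS2)/(1 + λ V_DS1).
1.31/1.17 = 1.12 = (1 + 4.93 λ)/(1 + 2.41 λ).
Solving: λ (I_D1 V_DS2 − I_D2 V_DS1) = I_D2 − I_D1, so λ = (1.31 − 1.17) / (1.17 × 4.93 − 1.31 × 2.41) = 0.14 / 2.61 = 0.0536 V⁻¹.

λ = 0.0536 V⁻¹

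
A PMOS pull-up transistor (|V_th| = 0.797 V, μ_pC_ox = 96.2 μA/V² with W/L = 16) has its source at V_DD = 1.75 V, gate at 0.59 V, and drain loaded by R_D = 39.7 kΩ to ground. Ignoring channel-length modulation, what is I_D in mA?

V_SG = V_DD − V_G = 1.75 − 0.59 = 1.16 V, so V_ov = 1.16 − 0.797 = 0.363 V.
k_p = μ_pC_ox · (W/L) = 1.539 mA/V².
Assume saturation: I_D = ½ k_p V_ov² = 0.5 × 1.539 × 0.363² = 0.101 mA, giving V_SD = V_DD − I_D R_D = 1.75 − 0.101 × 39.7 = -2.28 V.
But -2.28 V < V_ov = 0.363 V, so the device is actually in triode.
In triode I_D = k_p[V_ov V_SD − ½ V_SD²] and I_D = (V_DD − V_SD)/R_D. Equating: 30.6 V_SD² − 23.18 V_SD + 1.75 = 0, giving V_SD = 0.085 V (the root below V_ov).
I_D = (1.75 − 0.085) / 39.7 = 0.0419 mA.

I_D = 0.0419 mA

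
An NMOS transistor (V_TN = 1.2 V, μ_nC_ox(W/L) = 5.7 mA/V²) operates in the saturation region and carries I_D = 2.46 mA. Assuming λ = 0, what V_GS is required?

In saturation I_D = ½ k_n (V_GS − V_TN)², so V_GS − V_TN = √(2 I_D / k_n) = √(2 × 2.46 / 5.7) = 0.929 V.
V_GS = 1.2 + 0.929 = 2.13 V.

V_GS = 2.13 V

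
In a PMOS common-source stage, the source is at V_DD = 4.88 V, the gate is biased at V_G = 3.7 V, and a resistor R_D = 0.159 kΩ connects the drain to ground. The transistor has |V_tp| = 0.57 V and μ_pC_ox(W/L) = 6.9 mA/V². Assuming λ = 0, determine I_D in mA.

I_D = 1.28 mA

V_SG = V_DD − V_G = 4.88 − 3.7 = 1.18 V, so V_ov = 1.18 − 0.57 = 0.61 V.
Assume saturation: I_D = ½ k_p V_ov² = 0.5 × 6.9 × 0.61² = 1.28 mA, giving V_SD = V_DD − I_D R_D = 4.88 − 1.28 × 0.159 = 4.68 V.
V_SD = 4.68 V ≥ V_ov = 0.61 V, confirming saturation.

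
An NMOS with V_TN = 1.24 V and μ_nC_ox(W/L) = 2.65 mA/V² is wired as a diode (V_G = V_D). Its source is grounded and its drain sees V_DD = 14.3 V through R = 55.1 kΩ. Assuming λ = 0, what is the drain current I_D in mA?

With gate tied to drain, V_GS = V_DS ≥ V_GS − V_TN, so the device is in saturation.
KCL at the drain: ½ k_n (V_GS − V_TN)² = (V_DD − V_GS)/R.
Let x = V_GS − 1.24. Then 73 x² + x − 13.06 = 0, giving x = 0.416 V (positive root), so V_GS = 1.66 V.
I_D = (V_DD − V_GS)/R = (14.3 − 1.66) / 55.1 = 0.229 mA.

I_D = 0.229 mA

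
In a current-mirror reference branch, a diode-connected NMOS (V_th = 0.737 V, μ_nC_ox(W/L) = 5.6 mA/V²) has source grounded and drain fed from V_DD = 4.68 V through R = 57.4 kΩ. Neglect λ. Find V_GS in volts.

With gate tied to drain, V_GS = V_DS ≥ V_GS − V_th, so the device is in saturation.
KCL at the drain: ½ k_n (V_GS − V_th)² = (V_DD − V_GS)/R.
Let x = V_GS − 0.737. Then 161 x² + x − 3.943 = 0, giving x = 0.154 V (positive root), so V_GS = 0.891 V.
I_D = (V_DD − V_GS)/R = (4.68 − 0.891) / 57.4 = 0.066 mA.

V_GS = 0.891 V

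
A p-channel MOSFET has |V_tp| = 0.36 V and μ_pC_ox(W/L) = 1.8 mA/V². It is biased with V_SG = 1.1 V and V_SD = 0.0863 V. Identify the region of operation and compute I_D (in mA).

V_ov = V_SG − |V_tp| = 1.1 − 0.36 = 0.74 V.
Since V_SD = 0.0863 V < V_ov = 0.74 V, the device is in the triode region.
I_D = k_p [V_ov · V_SD − ½ V_SD²] = 1.8 × [0.74 × 0.0863 − 0.5 × 0.0863²] = 0.108 mA.

Triode; I_D = 0.108 mA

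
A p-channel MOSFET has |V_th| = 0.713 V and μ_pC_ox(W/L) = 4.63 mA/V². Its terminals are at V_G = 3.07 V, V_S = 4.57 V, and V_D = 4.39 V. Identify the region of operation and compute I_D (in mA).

Triode; I_D = 0.581 mA

V_SG = V_S − V_G = 4.57 − 3.07 = 1.5 V; V_SD = V_S − V_D = 4.57 − 4.39 = 0.18 V.
V_ov = V_SG − |V_th| = 1.5 − 0.713 = 0.787 V.
Since V_SD = 0.18 V < V_ov = 0.787 V, the device is in the triode region.
I_D = k_p [V_ov · V_SD − ½ V_SD²] = 4.63 × [0.787 × 0.18 − 0.5 × 0.18²] = 0.581 mA.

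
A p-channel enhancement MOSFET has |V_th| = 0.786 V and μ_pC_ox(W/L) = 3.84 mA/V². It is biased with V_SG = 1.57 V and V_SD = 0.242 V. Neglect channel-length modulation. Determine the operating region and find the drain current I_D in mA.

Triode; I_D = 0.616 mA

V_ov = V_SG − |V_th| = 1.57 − 0.786 = 0.784 V.
Since V_SD = 0.242 V < V_ov = 0.784 V, the device is in the triode region.
I_D = k_p [V_ov · V_SD − ½ V_SD²] = 3.84 × [0.784 × 0.242 − 0.5 × 0.242²] = 0.616 mA.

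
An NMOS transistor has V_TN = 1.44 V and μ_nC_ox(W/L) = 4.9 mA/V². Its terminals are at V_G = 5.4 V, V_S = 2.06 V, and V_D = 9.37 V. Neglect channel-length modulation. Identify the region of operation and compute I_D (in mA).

Saturation; I_D = 8.84 mA

V_GS = V_G − V_S = 5.4 − 2.06 = 3.34 V; V_DS = V_D − V_S = 9.37 − 2.06 = 7.31 V.
V_ov = V_GS − V_TN = 3.34 − 1.44 = 1.9 V.
Since V_DS = 7.31 V ≥ V_ov = 1.9 V, the device is in saturation.
I_D = ½ k_n V_ov² = 0.5 × 4.9 × 1.9² = 8.84 mA.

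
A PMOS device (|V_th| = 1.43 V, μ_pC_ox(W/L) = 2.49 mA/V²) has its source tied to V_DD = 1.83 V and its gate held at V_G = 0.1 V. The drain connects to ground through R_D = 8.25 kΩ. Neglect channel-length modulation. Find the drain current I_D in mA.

V_SG = V_DD − V_G = 1.83 − 0.1 = 1.73 V, so V_ov = 1.73 − 1.43 = 0.3 V.
Assume saturation: I_D = ½ k_p V_ov² = 0.5 × 2.49 × 0.3² = 0.112 mA, giving V_SD = V_DD − I_D R_D = 1.83 − 0.112 × 8.25 = 0.906 V.
V_SD = 0.906 V ≥ V_ov = 0.3 V, confirming saturation.

I_D = 0.112 mA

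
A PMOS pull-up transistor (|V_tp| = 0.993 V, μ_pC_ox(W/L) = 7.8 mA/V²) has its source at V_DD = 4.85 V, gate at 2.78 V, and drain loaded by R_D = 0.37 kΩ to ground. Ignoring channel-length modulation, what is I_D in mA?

V_SG = V_DD − V_G = 4.85 − 2.78 = 2.07 V, so V_ov = 2.07 − 0.993 = 1.08 V.
Assume saturation: I_D = ½ k_p V_ov² = 0.5 × 7.8 × 1.08² = 4.52 mA, giving V_SD = V_DD − I_D R_D = 4.85 − 4.52 × 0.37 = 3.18 V.
V_SD = 3.18 V ≥ V_ov = 1.08 V, confirming saturation.

I_D = 4.52 mA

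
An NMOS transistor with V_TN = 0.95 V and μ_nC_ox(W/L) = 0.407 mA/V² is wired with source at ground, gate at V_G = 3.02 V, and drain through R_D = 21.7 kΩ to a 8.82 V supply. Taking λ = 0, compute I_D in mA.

I_D = 0.383 mA

V_GS = V_G = 3.02 V, so V_ov = 3.02 − 0.95 = 2.07 V.
Assume saturation: I_D = ½ k_n V_ov² = 0.5 × 0.407 × 2.07² = 0.872 mA, giving V_DS = V_DD − I_D R_D = 8.82 − 0.872 × 21.7 = -10.1 V.
But -10.1 V < V_ov = 2.07 V, so the device is actually in triode.
In triode I_D = k_n[V_ov V_DS − ½ V_DS²] and I_D = (V_DD − V_DS)/R_D. Equating: 4.42 V_DS² − 19.28 V_DS + 8.82 = 0, giving V_DS = 0.519 V (the root below V_ov).
I_D = (8.82 − 0.519) / 21.7 = 0.383 mA.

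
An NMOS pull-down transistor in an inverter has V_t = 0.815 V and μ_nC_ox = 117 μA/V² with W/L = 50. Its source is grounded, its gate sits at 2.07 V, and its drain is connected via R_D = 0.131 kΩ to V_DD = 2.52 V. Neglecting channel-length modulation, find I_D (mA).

V_GS = V_G = 2.07 V, so V_ov = 2.07 − 0.815 = 1.25 V.
k_n = μ_nC_ox · (W/L) = 5.85 mA/V².
Assume saturation: I_D = ½ k_n V_ov² = 0.5 × 5.85 × 1.25² = 4.61 mA, giving V_DS = V_DD − I_D R_D = 2.52 − 4.61 × 0.131 = 1.92 V.
V_DS = 1.92 V ≥ V_ov = 1.25 V, confirming saturation.

I_D = 4.61 mA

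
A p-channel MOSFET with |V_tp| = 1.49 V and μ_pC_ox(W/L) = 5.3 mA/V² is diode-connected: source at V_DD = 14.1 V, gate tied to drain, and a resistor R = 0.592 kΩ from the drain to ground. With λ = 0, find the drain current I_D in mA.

With gate tied to drain, V_SG = V_SD ≥ V_SG − |V_tp|, so the device is in saturation.
KCL at the drain: ½ k_p (V_SG − |V_tp|)² = (V_DD − V_SG)/R.
Let x = V_SG − 1.49. Then 1.57 x² + x − 12.61 = 0, giving x = 2.53 V (positive root), so V_SG = 4.02 V.
I_D = (V_DD − V_SG)/R = (14.1 − 4.02) / 0.592 = 17 mA.

I_D = 17.0 mA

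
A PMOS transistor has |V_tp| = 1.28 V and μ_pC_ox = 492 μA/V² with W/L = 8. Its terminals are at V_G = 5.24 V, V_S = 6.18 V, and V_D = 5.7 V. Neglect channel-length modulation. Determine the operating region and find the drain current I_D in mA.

V_SG = V_S − V_G = 6.18 − 5.24 = 0.94 V; V_SD = V_S − V_D = 6.18 − 5.7 = 0.48 V.
V_SG = 0.94 V < |V_tp| = 1.28 V, so the transistor is in cutoff.

Cutoff; I_D = 0 mA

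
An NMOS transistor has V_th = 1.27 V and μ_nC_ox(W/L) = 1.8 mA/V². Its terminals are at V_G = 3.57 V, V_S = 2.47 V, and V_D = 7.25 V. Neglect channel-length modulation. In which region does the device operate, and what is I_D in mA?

Cutoff; I_D = 0 mA

V_GS = V_G − V_S = 3.57 − 2.47 = 1.1 V; V_DS = V_D − V_S = 7.25 − 2.47 = 4.78 V.
V_GS = 1.1 V < V_th = 1.27 V, so the transistor is in cutoff.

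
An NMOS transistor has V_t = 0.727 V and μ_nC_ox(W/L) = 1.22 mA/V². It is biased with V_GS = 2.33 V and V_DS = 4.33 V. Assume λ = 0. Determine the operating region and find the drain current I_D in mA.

Saturation; I_D = 1.57 mA

V_ov = V_GS − V_t = 2.33 − 0.727 = 1.6 V.
Since V_DS = 4.33 V ≥ V_ov = 1.6 V, the device is in saturation.
I_D = ½ k_n V_ov² = 0.5 × 1.22 × 1.6² = 1.57 mA.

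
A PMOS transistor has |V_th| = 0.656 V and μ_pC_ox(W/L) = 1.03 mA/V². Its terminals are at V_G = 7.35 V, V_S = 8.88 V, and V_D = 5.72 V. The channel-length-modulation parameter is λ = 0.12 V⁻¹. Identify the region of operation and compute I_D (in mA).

V_SG = V_S − V_G = 8.88 − 7.35 = 1.53 V; V_SD = V_S − V_D = 8.88 − 5.72 = 3.16 V.
V_ov = V_SG − |V_th| = 1.53 − 0.656 = 0.874 V.
Since V_SD = 3.16 V ≥ V_ov = 0.874 V, the device is in saturation.
I_D = ½ k_p V_ov² (1 + λ V_SD) = 0.5 × 1.03 × 0.874² × (1 + 0.12 × 3.16) = 0.543 mA.

Saturation; I_D = 0.543 mA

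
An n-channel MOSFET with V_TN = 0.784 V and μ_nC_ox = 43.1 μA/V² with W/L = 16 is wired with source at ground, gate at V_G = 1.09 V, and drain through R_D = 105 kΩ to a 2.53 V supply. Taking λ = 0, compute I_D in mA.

V_GS = V_G = 1.09 V, so V_ov = 1.09 − 0.784 = 0.306 V.
k_n = μ_nC_ox · (W/L) = 0.6896 mA/V².
Assume saturation: I_D = ½ k_n V_ov² = 0.5 × 0.6896 × 0.306² = 0.0323 mA, giving V_DS = V_DD − I_D R_D = 2.53 − 0.0323 × 105 = -0.86 V.
But -0.86 V < V_ov = 0.306 V, so the device is actually in triode.
In triode I_D = k_n[V_ov V_DS − ½ V_DS²] and I_D = (V_DD − V_DS)/R_D. Equating: 36.2 V_DS² − 23.16 V_DS + 2.53 = 0, giving V_DS = 0.14 V (the root below V_ov).
I_D = (2.53 − 0.14) / 105 = 0.0228 mA.

I_D = 0.0228 mA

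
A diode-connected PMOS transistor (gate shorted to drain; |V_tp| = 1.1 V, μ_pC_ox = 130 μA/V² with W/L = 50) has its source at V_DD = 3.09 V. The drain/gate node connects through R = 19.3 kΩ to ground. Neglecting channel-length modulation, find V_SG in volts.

With gate tied to drain, V_SG = V_SD ≥ V_SG − |V_tp|, so the device is in saturation.
k_p = μ_pC_ox · (W/L) = 6.5 mA/V².
KCL at the drain: ½ k_p (V_SG − |V_tp|)² = (V_DD − V_SG)/R.
Let x = V_SG − 1.1. Then 62.7 x² + x − 1.99 = 0, giving x = 0.17 V (positive root), so V_SG = 1.27 V.
I_D = (V_DD − V_SG)/R = (3.09 − 1.27) / 19.3 = 0.0943 mA.

V_SG = 1.27 V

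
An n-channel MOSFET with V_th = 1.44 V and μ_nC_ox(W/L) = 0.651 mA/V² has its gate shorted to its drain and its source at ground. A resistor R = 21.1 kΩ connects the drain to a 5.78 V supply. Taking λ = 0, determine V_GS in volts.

V_GS = 2.17 V

With gate tied to drain, V_GS = V_DS ≥ V_GS − V_th, so the device is in saturation.
KCL at the drain: ½ k_n (V_GS − V_th)² = (V_DD − V_GS)/R.
Let x = V_GS − 1.44. Then 6.87 x² + x − 4.34 = 0, giving x = 0.725 V (positive root), so V_GS = 2.17 V.
I_D = (V_DD − V_GS)/R = (5.78 − 2.17) / 21.1 = 0.171 mA.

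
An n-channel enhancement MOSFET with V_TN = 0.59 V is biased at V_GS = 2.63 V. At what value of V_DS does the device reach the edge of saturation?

V_DS,sat = 2.04 V

The boundary between triode and saturation is V_DS = V_GS − V_TN = V_ov.
V_ov = 2.63 − 0.59 = 2.04 V.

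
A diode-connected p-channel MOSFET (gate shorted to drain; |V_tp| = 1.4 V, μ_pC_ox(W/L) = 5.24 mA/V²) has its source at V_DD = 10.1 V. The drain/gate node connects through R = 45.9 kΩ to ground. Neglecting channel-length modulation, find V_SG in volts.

V_SG = 1.66 V

With gate tied to drain, V_SG = V_SD ≥ V_SG − |V_tp|, so the device is in saturation.
KCL at the drain: ½ k_p (V_SG − |V_tp|)² = (V_DD − V_SG)/R.
Let x = V_SG − 1.4. Then 120 x² + x − 8.7 = 0, giving x = 0.265 V (positive root), so V_SG = 1.66 V.
I_D = (V_DD − V_SG)/R = (10.1 − 1.66) / 45.9 = 0.184 mA.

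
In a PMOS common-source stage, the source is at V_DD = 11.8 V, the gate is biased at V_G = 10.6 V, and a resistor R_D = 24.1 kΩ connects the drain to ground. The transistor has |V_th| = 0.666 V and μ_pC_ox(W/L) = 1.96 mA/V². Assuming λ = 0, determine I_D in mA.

V_SG = V_DD − V_G = 11.8 − 10.6 = 1.2 V, so V_ov = 1.2 − 0.666 = 0.534 V.
Assume saturation: I_D = ½ k_p V_ov² = 0.5 × 1.96 × 0.534² = 0.279 mA, giving V_SD = V_DD − I_D R_D = 11.8 − 0.279 × 24.1 = 5.07 V.
V_SD = 5.07 V ≥ V_ov = 0.534 V, confirming saturation.

I_D = 0.279 mA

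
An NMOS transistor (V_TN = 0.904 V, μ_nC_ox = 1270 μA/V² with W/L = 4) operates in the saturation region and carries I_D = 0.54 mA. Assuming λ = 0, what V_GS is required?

k_n = μ_nC_ox · (W/L) = 5.08 mA/V².
In saturation I_D = ½ k_n (V_GS − V_TN)², so V_GS − V_TN = √(2 I_D / k_n) = √(2 × 0.54 / 5.08) = 0.461 V.
V_GS = 0.904 + 0.461 = 1.37 V.

V_GS = 1.37 V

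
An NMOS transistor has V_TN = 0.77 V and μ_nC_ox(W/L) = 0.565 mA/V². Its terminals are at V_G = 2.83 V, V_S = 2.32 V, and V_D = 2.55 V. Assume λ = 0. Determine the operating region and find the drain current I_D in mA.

V_GS = V_G − V_S = 2.83 − 2.32 = 0.51 V; V_DS = V_D − V_S = 2.55 − 2.32 = 0.23 V.
V_GS = 0.51 V < V_TN = 0.77 V, so the transistor is in cutoff.

Cutoff; I_D = 0 mA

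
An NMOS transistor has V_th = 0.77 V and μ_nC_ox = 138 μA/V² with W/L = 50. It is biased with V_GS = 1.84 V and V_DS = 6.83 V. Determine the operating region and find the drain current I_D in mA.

k_n = μ_nC_ox · (W/L) = 6.9 mA/V².
V_ov = V_GS − V_th = 1.84 − 0.77 = 1.07 V.
Since V_DS = 6.83 V ≥ V_ov = 1.07 V, the device is in saturation.
I_D = ½ k_n V_ov² = 0.5 × 6.9 × 1.07² = 3.95 mA.

Saturation; I_D = 3.95 mA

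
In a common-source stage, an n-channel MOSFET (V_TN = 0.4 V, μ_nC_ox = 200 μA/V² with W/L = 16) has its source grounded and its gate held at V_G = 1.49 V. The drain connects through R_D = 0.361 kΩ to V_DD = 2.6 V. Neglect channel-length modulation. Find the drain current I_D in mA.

V_GS = V_G = 1.49 V, so V_ov = 1.49 − 0.4 = 1.09 V.
k_n = μ_nC_ox · (W/L) = 3.2 mA/V².
Assume saturation: I_D = ½ k_n V_ov² = 0.5 × 3.2 × 1.09² = 1.9 mA, giving V_DS = V_DD − I_D R_D = 2.6 − 1.9 × 0.361 = 1.91 V.
V_DS = 1.91 V ≥ V_ov = 1.09 V, confirming saturation.

I_D = 1.90 mA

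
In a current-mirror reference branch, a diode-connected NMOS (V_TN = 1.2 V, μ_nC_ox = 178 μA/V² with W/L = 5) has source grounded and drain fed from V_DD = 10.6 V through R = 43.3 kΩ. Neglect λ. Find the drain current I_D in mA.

I_D = 0.202 mA

With gate tied to drain, V_GS = V_DS ≥ V_GS − V_TN, so the device is in saturation.
k_n = μ_nC_ox · (W/L) = 0.89 mA/V².
KCL at the drain: ½ k_n (V_GS − V_TN)² = (V_DD − V_GS)/R.
Let x = V_GS − 1.2. Then 19.3 x² + x − 9.4 = 0, giving x = 0.673 V (positive root), so V_GS = 1.87 V.
I_D = (V_DD − V_GS)/R = (10.6 − 1.87) / 43.3 = 0.202 mA.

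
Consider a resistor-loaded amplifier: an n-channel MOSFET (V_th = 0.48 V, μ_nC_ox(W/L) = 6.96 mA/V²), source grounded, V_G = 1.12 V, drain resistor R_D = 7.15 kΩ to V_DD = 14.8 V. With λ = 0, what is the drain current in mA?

I_D = 1.43 mA

V_GS = V_G = 1.12 V, so V_ov = 1.12 − 0.48 = 0.64 V.
Assume saturation: I_D = ½ k_n V_ov² = 0.5 × 6.96 × 0.64² = 1.43 mA, giving V_DS = V_DD − I_D R_D = 14.8 − 1.43 × 7.15 = 4.61 V.
V_DS = 4.61 V ≥ V_ov = 0.64 V, confirming saturation.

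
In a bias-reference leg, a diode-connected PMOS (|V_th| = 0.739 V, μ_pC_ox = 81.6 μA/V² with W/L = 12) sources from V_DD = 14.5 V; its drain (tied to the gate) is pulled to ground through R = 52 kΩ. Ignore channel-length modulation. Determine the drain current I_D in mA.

I_D = 0.251 mA

With gate tied to drain, V_SG = V_SD ≥ V_SG − |V_th|, so the device is in saturation.
k_p = μ_pC_ox · (W/L) = 0.9792 mA/V².
KCL at the drain: ½ k_p (V_SG − |V_th|)² = (V_DD − V_SG)/R.
Let x = V_SG − 0.739. Then 25.5 x² + x − 13.76 = 0, giving x = 0.716 V (positive root), so V_SG = 1.45 V.
I_D = (V_DD − V_SG)/R = (14.5 − 1.45) / 52 = 0.251 mA.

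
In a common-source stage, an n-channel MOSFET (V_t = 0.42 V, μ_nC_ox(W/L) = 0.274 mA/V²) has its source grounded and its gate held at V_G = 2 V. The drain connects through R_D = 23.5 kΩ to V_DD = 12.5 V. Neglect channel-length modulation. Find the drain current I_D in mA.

I_D = 0.342 mA

V_GS = V_G = 2 V, so V_ov = 2 − 0.42 = 1.58 V.
Assume saturation: I_D = ½ k_n V_ov² = 0.5 × 0.274 × 1.58² = 0.342 mA, giving V_DS = V_DD − I_D R_D = 12.5 − 0.342 × 23.5 = 4.46 V.
V_DS = 4.46 V ≥ V_ov = 1.58 V, confirming saturation.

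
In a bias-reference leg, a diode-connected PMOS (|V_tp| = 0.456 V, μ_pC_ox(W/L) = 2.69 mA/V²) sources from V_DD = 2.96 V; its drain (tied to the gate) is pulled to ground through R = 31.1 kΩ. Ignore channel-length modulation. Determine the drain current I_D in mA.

With gate tied to drain, V_SG = V_SD ≥ V_SG − |V_tp|, so the device is in saturation.
KCL at the drain: ½ k_p (V_SG − |V_tp|)² = (V_DD − V_SG)/R.
Let x = V_SG − 0.456. Then 41.8 x² + x − 2.504 = 0, giving x = 0.233 V (positive root), so V_SG = 0.689 V.
I_D = (V_DD − V_SG)/R = (2.96 − 0.689) / 31.1 = 0.073 mA.

I_D = 0.0730 mA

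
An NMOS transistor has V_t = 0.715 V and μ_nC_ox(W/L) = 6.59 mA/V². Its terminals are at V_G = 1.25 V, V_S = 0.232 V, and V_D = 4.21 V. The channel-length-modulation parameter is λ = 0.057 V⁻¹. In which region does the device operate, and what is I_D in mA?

Saturation; I_D = 0.371 mA

V_GS = V_G − V_S = 1.25 − 0.232 = 1.02 V; V_DS = V_D − V_S = 4.21 − 0.232 = 3.98 V.
V_ov = V_GS − V_t = 1.02 − 0.715 = 0.303 V.
Since V_DS = 3.98 V ≥ V_ov = 0.303 V, the device is in saturation.
I_D = ½ k_n V_ov² (1 + λ V_DS) = 0.5 × 6.59 × 0.303² × (1 + 0.057 × 3.98) = 0.371 mA.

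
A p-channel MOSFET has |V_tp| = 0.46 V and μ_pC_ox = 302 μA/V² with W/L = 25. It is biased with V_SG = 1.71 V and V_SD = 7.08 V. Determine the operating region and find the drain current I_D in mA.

k_p = μ_pC_ox · (W/L) = 7.55 mA/V².
V_ov = V_SG − |V_tp| = 1.71 − 0.46 = 1.25 V.
Since V_SD = 7.08 V ≥ V_ov = 1.25 V, the device is in saturation.
I_D = ½ k_p V_ov² = 0.5 × 7.55 × 1.25² = 5.9 mA.

Saturation; I_D = 5.90 mA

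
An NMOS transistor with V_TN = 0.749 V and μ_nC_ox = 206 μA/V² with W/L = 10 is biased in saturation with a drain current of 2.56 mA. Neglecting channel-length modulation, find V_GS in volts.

k_n = μ_nC_ox · (W/L) = 2.06 mA/V².
In saturation I_D = ½ k_n (V_GS − V_TN)², so V_GS − V_TN = √(2 I_D / k_n) = √(2 × 2.56 / 2.06) = 1.58 V.
V_GS = 0.749 + 1.58 = 2.33 V.

V_GS = 2.33 V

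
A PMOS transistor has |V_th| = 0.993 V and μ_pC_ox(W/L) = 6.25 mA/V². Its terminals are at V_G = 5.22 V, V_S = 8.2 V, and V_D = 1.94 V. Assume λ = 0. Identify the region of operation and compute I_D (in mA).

V_SG = V_S − V_G = 8.2 − 5.22 = 2.98 V; V_SD = V_S − V_D = 8.2 − 1.94 = 6.26 V.
V_ov = V_SG − |V_th| = 2.98 − 0.993 = 1.99 V.
Since V_SD = 6.26 V ≥ V_ov = 1.99 V, the device is in saturation.
I_D = ½ k_p V_ov² = 0.5 × 6.25 × 1.99² = 12.3 mA.

Saturation; I_D = 12.3 mA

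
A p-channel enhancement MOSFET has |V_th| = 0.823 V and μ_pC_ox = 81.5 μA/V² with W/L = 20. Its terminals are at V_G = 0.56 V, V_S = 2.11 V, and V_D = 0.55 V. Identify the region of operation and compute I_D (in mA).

Saturation; I_D = 0.431 mA

V_SG = V_S − V_G = 2.11 − 0.56 = 1.55 V; V_SD = V_S − V_D = 2.11 − 0.55 = 1.56 V.
k_p = μ_pC_ox · (W/L) = 1.63 mA/V².
V_ov = V_SG − |V_th| = 1.55 − 0.823 = 0.727 V.
Since V_SD = 1.56 V ≥ V_ov = 0.727 V, the device is in saturation.
I_D = ½ k_p V_ov² = 0.5 × 1.63 × 0.727² = 0.431 mA.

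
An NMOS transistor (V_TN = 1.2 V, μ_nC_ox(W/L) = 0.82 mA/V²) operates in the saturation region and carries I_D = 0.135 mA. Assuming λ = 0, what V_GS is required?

V_GS = 1.77 V

In saturation I_D = ½ k_n (V_GS − V_TN)², so V_GS − V_TN = √(2 I_D / k_n) = √(2 × 0.135 / 0.82) = 0.574 V.
V_GS = 1.2 + 0.574 = 1.77 V.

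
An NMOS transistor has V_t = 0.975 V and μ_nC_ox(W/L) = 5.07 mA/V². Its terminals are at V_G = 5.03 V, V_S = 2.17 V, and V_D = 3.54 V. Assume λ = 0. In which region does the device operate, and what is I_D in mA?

Triode; I_D = 8.34 mA

V_GS = V_G − V_S = 5.03 − 2.17 = 2.86 V; V_DS = V_D − V_S = 3.54 − 2.17 = 1.37 V.
V_ov = V_GS − V_t = 2.86 − 0.975 = 1.89 V.
Since V_DS = 1.37 V < V_ov = 1.89 V, the device is in the triode region.
I_D = k_n [V_ov · V_DS − ½ V_DS²] = 5.07 × [1.89 × 1.37 − 0.5 × 1.37²] = 8.34 mA.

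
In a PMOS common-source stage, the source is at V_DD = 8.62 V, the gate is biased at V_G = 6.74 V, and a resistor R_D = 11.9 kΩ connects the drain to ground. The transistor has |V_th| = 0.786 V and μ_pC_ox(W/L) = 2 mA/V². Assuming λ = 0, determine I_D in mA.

I_D = 0.692 mA

V_SG = V_DD − V_G = 8.62 − 6.74 = 1.88 V, so V_ov = 1.88 − 0.786 = 1.09 V.
Assume saturation: I_D = ½ k_p V_ov² = 0.5 × 2 × 1.09² = 1.2 mA, giving V_SD = V_DD − I_D R_D = 8.62 − 1.2 × 11.9 = -5.62 V.
But -5.62 V < V_ov = 1.09 V, so the device is actually in triode.
In triode I_D = k_p[V_ov V_SD − ½ V_SD²] and I_D = (V_DD − V_SD)/R_D. Equating: 11.9 V_SD² − 27.04 V_SD + 8.62 = 0, giving V_SD = 0.384 V (the root below V_ov).
I_D = (8.62 − 0.384) / 11.9 = 0.692 mA.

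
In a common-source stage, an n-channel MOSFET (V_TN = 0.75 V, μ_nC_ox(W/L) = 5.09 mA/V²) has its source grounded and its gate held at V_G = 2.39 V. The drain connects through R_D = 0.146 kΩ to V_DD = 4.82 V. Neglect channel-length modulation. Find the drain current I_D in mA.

I_D = 6.85 mA

V_GS = V_G = 2.39 V, so V_ov = 2.39 − 0.75 = 1.64 V.
Assume saturation: I_D = ½ k_n V_ov² = 0.5 × 5.09 × 1.64² = 6.85 mA, giving V_DS = V_DD − I_D R_D = 4.82 − 6.85 × 0.146 = 3.82 V.
V_DS = 3.82 V ≥ V_ov = 1.64 V, confirming saturation.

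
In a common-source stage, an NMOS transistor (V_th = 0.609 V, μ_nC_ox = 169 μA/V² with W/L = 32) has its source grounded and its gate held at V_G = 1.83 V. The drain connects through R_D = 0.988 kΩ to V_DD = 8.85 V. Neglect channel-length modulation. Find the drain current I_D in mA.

I_D = 4.03 mA

V_GS = V_G = 1.83 V, so V_ov = 1.83 − 0.609 = 1.22 V.
k_n = μ_nC_ox · (W/L) = 5.408 mA/V².
Assume saturation: I_D = ½ k_n V_ov² = 0.5 × 5.408 × 1.22² = 4.03 mA, giving V_DS = V_DD − I_D R_D = 8.85 − 4.03 × 0.988 = 4.87 V.
V_DS = 4.87 V ≥ V_ov = 1.22 V, confirming saturation.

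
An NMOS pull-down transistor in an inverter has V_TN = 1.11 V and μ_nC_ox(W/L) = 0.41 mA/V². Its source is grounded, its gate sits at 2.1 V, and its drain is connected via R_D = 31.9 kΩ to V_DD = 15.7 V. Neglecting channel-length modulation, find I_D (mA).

V_GS = V_G = 2.1 V, so V_ov = 2.1 − 1.11 = 0.99 V.
Assume saturation: I_D = ½ k_n V_ov² = 0.5 × 0.41 × 0.99² = 0.201 mA, giving V_DS = V_DD − I_D R_D = 15.7 − 0.201 × 31.9 = 9.29 V.
V_DS = 9.29 V ≥ V_ov = 0.99 V, confirming saturation.

I_D = 0.201 mA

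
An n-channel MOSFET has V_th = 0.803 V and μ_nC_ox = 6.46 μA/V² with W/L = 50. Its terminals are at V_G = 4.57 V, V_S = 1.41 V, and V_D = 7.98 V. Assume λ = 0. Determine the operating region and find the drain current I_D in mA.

Saturation; I_D = 0.897 mA

V_GS = V_G − V_S = 4.57 − 1.41 = 3.16 V; V_DS = V_D − V_S = 7.98 − 1.41 = 6.57 V.
k_n = μ_nC_ox · (W/L) = 0.323 mA/V².
V_ov = V_GS − V_th = 3.16 − 0.803 = 2.36 V.
Since V_DS = 6.57 V ≥ V_ov = 2.36 V, the device is in saturation.
I_D = ½ k_n V_ov² = 0.5 × 0.323 × 2.36² = 0.897 mA.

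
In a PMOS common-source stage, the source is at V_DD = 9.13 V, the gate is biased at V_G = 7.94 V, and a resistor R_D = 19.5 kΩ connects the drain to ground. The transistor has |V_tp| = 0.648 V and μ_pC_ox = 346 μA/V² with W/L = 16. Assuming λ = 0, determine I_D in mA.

I_D = 0.459 mA

V_SG = V_DD − V_G = 9.13 − 7.94 = 1.19 V, so V_ov = 1.19 − 0.648 = 0.542 V.
k_p = μ_pC_ox · (W/L) = 5.536 mA/V².
Assume saturation: I_D = ½ k_p V_ov² = 0.5 × 5.536 × 0.542² = 0.813 mA, giving V_SD = V_DD − I_D R_D = 9.13 − 0.813 × 19.5 = -6.73 V.
But -6.73 V < V_ov = 0.542 V, so the device is actually in triode.
In triode I_D = k_p[V_ov V_SD − ½ V_SD²] and I_D = (V_DD − V_SD)/R_D. Equating: 54 V_SD² − 59.51 V_SD + 9.13 = 0, giving V_SD = 0.184 V (the root below V_ov).
I_D = (9.13 − 0.184) / 19.5 = 0.459 mA.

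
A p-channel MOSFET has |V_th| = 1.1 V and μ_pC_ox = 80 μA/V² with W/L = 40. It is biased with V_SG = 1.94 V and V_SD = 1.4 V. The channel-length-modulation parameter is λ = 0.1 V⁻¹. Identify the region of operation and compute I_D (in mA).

Saturation; I_D = 1.29 mA

k_p = μ_pC_ox · (W/L) = 3.2 mA/V².
V_ov = V_SG − |V_th| = 1.94 − 1.1 = 0.84 V.
Since V_SD = 1.4 V ≥ V_ov = 0.84 V, the device is in saturation.
I_D = ½ k_p V_ov² (1 + λ V_SD) = 0.5 × 3.2 × 0.84² × (1 + 0.1 × 1.4) = 1.29 mA.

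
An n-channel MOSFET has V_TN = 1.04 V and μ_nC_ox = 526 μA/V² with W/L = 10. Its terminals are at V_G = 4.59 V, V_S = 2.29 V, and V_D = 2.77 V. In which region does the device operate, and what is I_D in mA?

V_GS = V_G − V_S = 4.59 − 2.29 = 2.3 V; V_DS = V_D − V_S = 2.77 − 2.29 = 0.48 V.
k_n = μ_nC_ox · (W/L) = 5.26 mA/V².
V_ov = V_GS − V_TN = 2.3 − 1.04 = 1.26 V.
Since V_DS = 0.48 V < V_ov = 1.26 V, the device is in the triode region.
I_D = k_n [V_ov · V_DS − ½ V_DS²] = 5.26 × [1.26 × 0.48 − 0.5 × 0.48²] = 2.58 mA.

Triode; I_D = 2.58 mA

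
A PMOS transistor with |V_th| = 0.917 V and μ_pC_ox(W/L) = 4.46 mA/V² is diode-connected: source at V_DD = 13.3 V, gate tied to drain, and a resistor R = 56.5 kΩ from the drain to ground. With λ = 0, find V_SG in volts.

V_SG = 1.23 V

With gate tied to drain, V_SG = V_SD ≥ V_SG − |V_th|, so the device is in saturation.
KCL at the drain: ½ k_p (V_SG − |V_th|)² = (V_DD − V_SG)/R.
Let x = V_SG − 0.917. Then 126 x² + x − 12.38 = 0, giving x = 0.31 V (positive root), so V_SG = 1.23 V.
I_D = (V_DD − V_SG)/R = (13.3 − 1.23) / 56.5 = 0.214 mA.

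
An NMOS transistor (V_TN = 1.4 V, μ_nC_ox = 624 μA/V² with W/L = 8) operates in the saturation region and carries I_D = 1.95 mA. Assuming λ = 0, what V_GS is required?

k_n = μ_nC_ox · (W/L) = 4.992 mA/V².
In saturation I_D = ½ k_n (V_GS − V_TN)², so V_GS − V_TN = √(2 I_D / k_n) = √(2 × 1.95 / 4.992) = 0.884 V.
V_GS = 1.4 + 0.884 = 2.28 V.

V_GS = 2.28 V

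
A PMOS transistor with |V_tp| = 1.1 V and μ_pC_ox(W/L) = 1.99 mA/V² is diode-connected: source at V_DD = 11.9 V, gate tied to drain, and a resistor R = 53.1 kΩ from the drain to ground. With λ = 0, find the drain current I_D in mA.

I_D = 0.195 mA

With gate tied to drain, V_SG = V_SD ≥ V_SG − |V_tp|, so the device is in saturation.
KCL at the drain: ½ k_p (V_SG − |V_tp|)² = (V_DD − V_SG)/R.
Let x = V_SG − 1.1. Then 52.8 x² + x − 10.8 = 0, giving x = 0.443 V (positive root), so V_SG = 1.54 V.
I_D = (V_DD − V_SG)/R = (11.9 − 1.54) / 53.1 = 0.195 mA.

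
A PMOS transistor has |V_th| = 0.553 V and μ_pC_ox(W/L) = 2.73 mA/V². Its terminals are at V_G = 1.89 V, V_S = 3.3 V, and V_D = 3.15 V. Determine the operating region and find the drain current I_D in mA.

V_SG = V_S − V_G = 3.3 − 1.89 = 1.41 V; V_SD = V_S − V_D = 3.3 − 3.15 = 0.15 V.
V_ov = V_SG − |V_th| = 1.41 − 0.553 = 0.857 V.
Since V_SD = 0.15 V < V_ov = 0.857 V, the device is in the triode region.
I_D = k_p [V_ov · V_SD − ½ V_SD²] = 2.73 × [0.857 × 0.15 − 0.5 × 0.15²] = 0.32 mA.

Triode; I_D = 0.320 mA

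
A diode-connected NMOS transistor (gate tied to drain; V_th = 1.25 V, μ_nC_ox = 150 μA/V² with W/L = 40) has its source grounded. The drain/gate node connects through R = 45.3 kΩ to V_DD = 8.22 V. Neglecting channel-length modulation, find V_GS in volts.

With gate tied to drain, V_GS = V_DS ≥ V_GS − V_th, so the device is in saturation.
k_n = μ_nC_ox · (W/L) = 6 mA/V².
KCL at the drain: ½ k_n (V_GS − V_th)² = (V_DD − V_GS)/R.
Let x = V_GS − 1.25. Then 136 x² + x − 6.97 = 0, giving x = 0.223 V (positive root), so V_GS = 1.47 V.
I_D = (V_DD − V_GS)/R = (8.22 − 1.47) / 45.3 = 0.149 mA.

V_GS = 1.47 V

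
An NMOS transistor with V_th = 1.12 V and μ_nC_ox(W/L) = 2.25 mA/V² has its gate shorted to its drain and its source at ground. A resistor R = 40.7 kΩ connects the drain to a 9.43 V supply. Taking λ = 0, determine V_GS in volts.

With gate tied to drain, V_GS = V_DS ≥ V_GS − V_th, so the device is in saturation.
KCL at the drain: ½ k_n (V_GS − V_th)² = (V_DD − V_GS)/R.
Let x = V_GS − 1.12. Then 45.8 x² + x − 8.31 = 0, giving x = 0.415 V (positive root), so V_GS = 1.54 V.
I_D = (V_DD − V_GS)/R = (9.43 − 1.54) / 40.7 = 0.194 mA.

V_GS = 1.54 V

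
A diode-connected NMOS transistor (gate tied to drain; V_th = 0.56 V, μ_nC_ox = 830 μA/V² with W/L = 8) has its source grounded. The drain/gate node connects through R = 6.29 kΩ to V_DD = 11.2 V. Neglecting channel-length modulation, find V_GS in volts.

V_GS = 1.25 V

With gate tied to drain, V_GS = V_DS ≥ V_GS − V_th, so the device is in saturation.
k_n = μ_nC_ox · (W/L) = 6.64 mA/V².
KCL at the drain: ½ k_n (V_GS − V_th)² = (V_DD − V_GS)/R.
Let x = V_GS − 0.56. Then 20.9 x² + x − 10.64 = 0, giving x = 0.69 V (positive root), so V_GS = 1.25 V.
I_D = (V_DD − V_GS)/R = (11.2 − 1.25) / 6.29 = 1.58 mA.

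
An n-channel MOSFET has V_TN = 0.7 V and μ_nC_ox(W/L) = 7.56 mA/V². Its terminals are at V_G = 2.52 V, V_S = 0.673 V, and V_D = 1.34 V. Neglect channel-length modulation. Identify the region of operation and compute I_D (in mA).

Triode; I_D = 4.10 mA

V_GS = V_G − V_S = 2.52 − 0.673 = 1.85 V; V_DS = V_D − V_S = 1.34 − 0.673 = 0.667 V.
V_ov = V_GS − V_TN = 1.85 − 0.7 = 1.15 V.
Since V_DS = 0.667 V < V_ov = 1.15 V, the device is in the triode region.
I_D = k_n [V_ov · V_DS − ½ V_DS²] = 7.56 × [1.15 × 0.667 − 0.5 × 0.667²] = 4.1 mA.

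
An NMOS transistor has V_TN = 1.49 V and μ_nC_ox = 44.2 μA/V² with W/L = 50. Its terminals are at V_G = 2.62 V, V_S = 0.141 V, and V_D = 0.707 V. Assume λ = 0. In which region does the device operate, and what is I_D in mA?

V_GS = V_G − V_S = 2.62 − 0.141 = 2.48 V; V_DS = V_D − V_S = 0.707 − 0.141 = 0.566 V.
k_n = μ_nC_ox · (W/L) = 2.21 mA/V².
V_ov = V_GS − V_TN = 2.48 − 1.49 = 0.989 V.
Since V_DS = 0.566 V < V_ov = 0.989 V, the device is in the triode region.
I_D = k_n [V_ov · V_DS − ½ V_DS²] = 2.21 × [0.989 × 0.566 − 0.5 × 0.566²] = 0.883 mA.

Triode; I_D = 0.883 mA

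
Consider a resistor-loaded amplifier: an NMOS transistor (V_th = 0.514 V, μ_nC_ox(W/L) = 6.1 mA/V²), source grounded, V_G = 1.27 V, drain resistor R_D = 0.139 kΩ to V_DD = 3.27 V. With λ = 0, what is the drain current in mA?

I_D = 1.74 mA

V_GS = V_G = 1.27 V, so V_ov = 1.27 − 0.514 = 0.756 V.
Assume saturation: I_D = ½ k_n V_ov² = 0.5 × 6.1 × 0.756² = 1.74 mA, giving V_DS = V_DD − I_D R_D = 3.27 − 1.74 × 0.139 = 3.03 V.
V_DS = 3.03 V ≥ V_ov = 0.756 V, confirming saturation.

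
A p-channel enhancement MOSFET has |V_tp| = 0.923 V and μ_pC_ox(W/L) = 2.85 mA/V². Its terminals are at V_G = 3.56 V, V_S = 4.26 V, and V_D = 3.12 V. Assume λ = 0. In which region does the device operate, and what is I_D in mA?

V_SG = V_S − V_G = 4.26 − 3.56 = 0.7 V; V_SD = V_S − V_D = 4.26 − 3.12 = 1.14 V.
V_SG = 0.7 V < |V_tp| = 0.923 V, so the transistor is in cutoff.

Cutoff; I_D = 0 mA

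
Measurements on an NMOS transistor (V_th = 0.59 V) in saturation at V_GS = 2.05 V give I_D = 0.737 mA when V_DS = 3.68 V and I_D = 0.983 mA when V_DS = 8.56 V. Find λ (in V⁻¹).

λ = 0.0914 V⁻¹

With V_GS fixed, I_D ∝ (1 + λ V_DS) in saturation, so I_D2/I_D1 = (1 + λ V_DS2)/(1 + λ V_DS1).
0.983/0.737 = 1.334 = (1 + 8.56 λ)/(1 + 3.68 λ).
Solving: λ (I_D1 V_DS2 − I_D2 V_DS1) = I_D2 − I_D1, so λ = (0.983 − 0.737) / (0.737 × 8.56 − 0.983 × 3.68) = 0.246 / 2.69 = 0.0914 V⁻¹.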